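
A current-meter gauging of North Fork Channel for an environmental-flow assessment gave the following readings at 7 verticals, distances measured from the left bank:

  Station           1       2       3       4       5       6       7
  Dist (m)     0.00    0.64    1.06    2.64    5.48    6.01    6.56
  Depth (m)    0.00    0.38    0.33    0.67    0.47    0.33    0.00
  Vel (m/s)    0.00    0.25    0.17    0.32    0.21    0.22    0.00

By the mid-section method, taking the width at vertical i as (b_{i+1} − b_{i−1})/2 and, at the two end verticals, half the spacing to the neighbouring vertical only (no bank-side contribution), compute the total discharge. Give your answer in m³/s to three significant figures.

w_2 = (1.06 − 0.00)/2 = 0.53 m; q_2 = 0.25 × 0.38 × 0.53 = 0.05035 m³/s
w_3 = (2.64 − 0.64)/2 = 1 m; q_3 = 0.17 × 0.33 × 1 = 0.05610 m³/s
w_4 = (5.48 − 1.06)/2 = 2.21 m; q_4 = 0.32 × 0.67 × 2.21 = 0.4738 m³/s
w_5 = (6.01 − 2.64)/2 = 1.685 m; q_5 = 0.21 × 0.47 × 1.685 = 0.1663 m³/s
w_6 = (6.56 − 5.48)/2 = 0.54 m; q_6 = 0.22 × 0.33 × 0.54 = 0.03920 m³/s
Stations 1, 7 contribute zero (depth or velocity is 0).
Q = Σ qᵢ = 0.7858 m³/s

0.786 m³/s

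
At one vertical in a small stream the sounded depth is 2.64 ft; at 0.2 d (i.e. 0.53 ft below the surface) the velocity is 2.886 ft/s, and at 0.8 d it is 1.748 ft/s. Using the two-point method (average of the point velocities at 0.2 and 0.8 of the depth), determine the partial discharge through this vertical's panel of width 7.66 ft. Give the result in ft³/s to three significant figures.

v̄ = (2.886 + 1.748) / 2 = 2.317 ft/s
q = v̄ × d × w = 2.317 × 2.64 × 7.66 = 46.86 ft³/s

46.9 ft³/s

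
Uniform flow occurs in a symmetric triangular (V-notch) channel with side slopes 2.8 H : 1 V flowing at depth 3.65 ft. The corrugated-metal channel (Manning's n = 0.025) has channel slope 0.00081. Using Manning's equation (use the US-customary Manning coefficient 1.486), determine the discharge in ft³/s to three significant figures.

A = z·y² = 2.8×3.65² = 37.30 ft²
P = 2y√(1+z²) = 2×3.65×√(1+2.8²) = 21.70 ft
R = A/P = 37.30/21.70 = 1.719 ft
Q = (1.486/n)·A·R^(2/3)·S^(1/2) = (1.486/0.025) × 37.30 × 1.719^(2/3) × 0.00081^(1/2) = 90.54 ft³/s

90.5 ft³/s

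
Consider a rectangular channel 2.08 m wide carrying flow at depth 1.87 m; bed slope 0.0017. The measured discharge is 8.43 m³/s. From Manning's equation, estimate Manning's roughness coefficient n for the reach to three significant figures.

A = b·y = 2.08 × 1.87 = 3.890 m²
P = b + 2y = 2.08 + 2×1.87 = 5.820 m
R = A/P = 3.890/5.820 = 0.6683 m
n = (1/Q)·A·R^(2/3)·S^(1/2) = (1/8.43) × 3.890 × 0.7644 × 0.04123 = 0.01454

0.0145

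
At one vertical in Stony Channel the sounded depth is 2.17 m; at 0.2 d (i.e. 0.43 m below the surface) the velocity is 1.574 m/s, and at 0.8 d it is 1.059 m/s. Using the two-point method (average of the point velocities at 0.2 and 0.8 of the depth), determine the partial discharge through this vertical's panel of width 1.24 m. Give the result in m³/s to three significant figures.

v̄ = (1.574 + 1.059) / 2 = 1.317 m/s
q = v̄ × d × w = 1.317 × 2.17 × 1.24 = 3.542 m³/s

3.54 m³/s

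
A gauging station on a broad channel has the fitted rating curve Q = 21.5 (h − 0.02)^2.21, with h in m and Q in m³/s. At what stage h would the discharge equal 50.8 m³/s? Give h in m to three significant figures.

h − h₀ = (Q/C)^(1/b) = (50.8/21.5)^(1/2.21) = 1.476 m
h = 0.02 + 1.476 = 1.496 m

1.50 m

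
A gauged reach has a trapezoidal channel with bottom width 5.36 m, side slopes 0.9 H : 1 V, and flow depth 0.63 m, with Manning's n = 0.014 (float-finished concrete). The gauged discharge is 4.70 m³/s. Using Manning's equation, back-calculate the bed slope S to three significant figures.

0.000725

A = (b + z·y)·y = (5.36 + 0.9×0.63)×0.63 = 3.734 m²
P = b + 2y√(1+z²) = 5.36 + 2×0.63×√(1+0.9²) = 7.055 m
R = A/P = 3.734/7.055 = 0.5293 m
S = (Q·n / (1·A·R^(2/3)))² = (4.70×0.014 / (1×3.734×0.6543))² = 0.0007253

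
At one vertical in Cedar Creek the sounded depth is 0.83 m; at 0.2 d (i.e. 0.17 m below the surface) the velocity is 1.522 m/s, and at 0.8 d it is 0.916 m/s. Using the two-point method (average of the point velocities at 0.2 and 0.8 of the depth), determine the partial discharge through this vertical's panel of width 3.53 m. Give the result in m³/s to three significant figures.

3.57 m³/s

v̄ = (1.522 + 0.916) / 2 = 1.219 m/s
q = v̄ × d × w = 1.219 × 0.83 × 3.53 = 3.572 m³/s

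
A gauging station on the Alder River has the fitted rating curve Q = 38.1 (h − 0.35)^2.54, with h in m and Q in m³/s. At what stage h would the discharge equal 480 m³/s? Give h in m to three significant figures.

h − h₀ = (Q/C)^(1/b) = (480/38.1)^(1/2.54) = 2.711 m
h = 0.35 + 2.711 = 3.061 m

3.06 m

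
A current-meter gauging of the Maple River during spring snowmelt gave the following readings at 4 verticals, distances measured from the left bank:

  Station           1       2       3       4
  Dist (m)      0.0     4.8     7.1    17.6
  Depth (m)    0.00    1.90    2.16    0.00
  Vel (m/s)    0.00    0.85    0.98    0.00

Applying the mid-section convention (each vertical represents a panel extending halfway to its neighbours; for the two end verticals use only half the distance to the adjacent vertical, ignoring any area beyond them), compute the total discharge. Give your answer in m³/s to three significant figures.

w_2 = (7.1 − 0.0)/2 = 3.55 m; q_2 = 0.85 × 1.90 × 3.55 = 5.733 m³/s
w_3 = (17.6 − 4.8)/2 = 6.4 m; q_3 = 0.98 × 2.16 × 6.4 = 13.55 m³/s
Stations 1, 4 contribute zero (depth or velocity is 0).
Q = Σ qᵢ = 19.28 m³/s

19.3 m³/s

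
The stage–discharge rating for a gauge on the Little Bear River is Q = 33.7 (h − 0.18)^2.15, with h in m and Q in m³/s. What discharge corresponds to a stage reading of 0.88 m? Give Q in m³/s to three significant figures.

15.7 m³/s

Q = 33.7 × (0.88 − 0.18)^2.15 = 33.7 × 0.7^2.15 = 15.65 m³/s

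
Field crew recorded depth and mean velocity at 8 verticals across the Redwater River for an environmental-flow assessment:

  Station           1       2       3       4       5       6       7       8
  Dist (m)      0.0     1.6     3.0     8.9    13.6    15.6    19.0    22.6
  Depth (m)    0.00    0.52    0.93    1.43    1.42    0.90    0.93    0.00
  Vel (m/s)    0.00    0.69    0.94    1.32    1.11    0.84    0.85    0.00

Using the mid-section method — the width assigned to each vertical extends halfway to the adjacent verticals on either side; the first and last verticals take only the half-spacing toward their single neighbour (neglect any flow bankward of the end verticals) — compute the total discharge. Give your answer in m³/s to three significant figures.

w_2 = (3.0 − 0.0)/2 = 1.5 m; q_2 = 0.69 × 0.52 × 1.5 = 0.5382 m³/s
w_3 = (8.9 − 1.6)/2 = 3.65 m; q_3 = 0.94 × 0.93 × 3.65 = 3.191 m³/s
w_4 = (13.6 − 3.0)/2 = 5.3 m; q_4 = 1.32 × 1.43 × 5.3 = 10.00 m³/s
w_5 = (15.6 − 8.9)/2 = 3.35 m; q_5 = 1.11 × 1.42 × 3.35 = 5.280 m³/s
w_6 = (19.0 − 13.6)/2 = 2.7 m; q_6 = 0.84 × 0.90 × 2.7 = 2.041 m³/s
w_7 = (22.6 − 15.6)/2 = 3.5 m; q_7 = 0.85 × 0.93 × 3.5 = 2.767 m³/s
Stations 1, 8 contribute zero (depth or velocity is 0).
Q = Σ qᵢ = 23.82 m³/s

23.8 m³/s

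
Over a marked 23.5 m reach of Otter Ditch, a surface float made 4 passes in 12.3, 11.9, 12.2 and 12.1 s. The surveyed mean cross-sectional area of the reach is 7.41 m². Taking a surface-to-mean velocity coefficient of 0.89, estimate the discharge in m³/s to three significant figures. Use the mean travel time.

12.8 m³/s

t̄ = (12.3 + 11.9 + 12.2 + 12.1) / 4 = 12.125 s
v_surface = L / t̄ = 23.5 / 12.125 = 1.938 m/s
v_mean = 0.89 × 1.938 = 1.725 m/s
Q = A × v_mean = 7.41 × 1.725 = 12.78 m³/s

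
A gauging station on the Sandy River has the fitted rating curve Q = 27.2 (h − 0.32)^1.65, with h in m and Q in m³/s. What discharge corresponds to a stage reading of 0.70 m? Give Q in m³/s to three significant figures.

Q = 27.2 × (0.70 − 0.32)^1.65 = 27.2 × 0.38^1.65 = 5.511 m³/s

5.51 m³/s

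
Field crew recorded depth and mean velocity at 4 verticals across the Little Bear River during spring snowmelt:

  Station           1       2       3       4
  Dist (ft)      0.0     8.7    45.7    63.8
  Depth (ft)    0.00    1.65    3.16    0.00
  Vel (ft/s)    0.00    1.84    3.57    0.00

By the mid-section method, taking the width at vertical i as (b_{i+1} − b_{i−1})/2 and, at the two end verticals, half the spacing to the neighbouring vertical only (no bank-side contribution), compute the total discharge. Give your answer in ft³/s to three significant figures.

w_2 = (45.7 − 0.0)/2 = 22.85 ft; q_2 = 1.84 × 1.65 × 22.85 = 69.37 ft³/s
w_3 = (63.8 − 8.7)/2 = 27.55 ft; q_3 = 3.57 × 3.16 × 27.55 = 310.8 ft³/s
Stations 1, 4 contribute zero (depth or velocity is 0).
Q = Σ qᵢ = 380.2 ft³/s

380 ft³/s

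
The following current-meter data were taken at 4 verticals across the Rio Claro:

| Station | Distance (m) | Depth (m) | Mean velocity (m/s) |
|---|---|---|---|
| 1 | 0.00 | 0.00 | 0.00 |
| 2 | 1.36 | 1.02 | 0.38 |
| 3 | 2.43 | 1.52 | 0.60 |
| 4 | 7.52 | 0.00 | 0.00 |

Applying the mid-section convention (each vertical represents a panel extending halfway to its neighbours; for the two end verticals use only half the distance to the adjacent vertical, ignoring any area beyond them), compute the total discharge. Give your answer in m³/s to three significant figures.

3.28 m³/s

w_2 = (2.43 − 0.00)/2 = 1.215 m; q_2 = 0.38 × 1.02 × 1.215 = 0.4709 m³/s
w_3 = (7.52 − 1.36)/2 = 3.08 m; q_3 = 0.60 × 1.52 × 3.08 = 2.809 m³/s
Stations 1, 4 contribute zero (depth or velocity is 0).
Q = Σ qᵢ = 3.280 m³/s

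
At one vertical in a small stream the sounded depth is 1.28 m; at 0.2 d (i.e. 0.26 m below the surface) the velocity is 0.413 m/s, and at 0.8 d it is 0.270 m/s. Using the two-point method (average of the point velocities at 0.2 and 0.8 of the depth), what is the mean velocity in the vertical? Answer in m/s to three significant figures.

0.342 m/s

v̄ = (0.413 + 0.270) / 2 = 0.3415 m/s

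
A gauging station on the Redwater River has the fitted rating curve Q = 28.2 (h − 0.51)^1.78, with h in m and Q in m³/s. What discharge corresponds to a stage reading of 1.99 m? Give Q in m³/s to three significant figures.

56.7 m³/s

Q = 28.2 × (1.99 − 0.51)^1.78 = 28.2 × 1.48^1.78 = 56.67 m³/s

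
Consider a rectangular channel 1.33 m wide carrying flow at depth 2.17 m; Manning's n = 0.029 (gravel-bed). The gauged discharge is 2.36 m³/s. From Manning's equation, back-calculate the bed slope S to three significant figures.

A = b·y = 1.33 × 2.17 = 2.886 m²
P = b + 2y = 1.33 + 2×2.17 = 5.670 m
R = A/P = 2.886/5.670 = 0.5090 m
S = (Q·n / (1·A·R^(2/3)))² = (2.36×0.029 / (1×2.886×0.6375))² = 0.001384

0.00138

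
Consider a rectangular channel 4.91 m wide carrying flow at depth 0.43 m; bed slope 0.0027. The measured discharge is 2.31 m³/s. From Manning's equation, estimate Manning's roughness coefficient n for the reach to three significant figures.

A = b·y = 4.91 × 0.43 = 2.111 m²
P = b + 2y = 4.91 + 2×0.43 = 5.770 m
R = A/P = 2.111/5.770 = 0.3659 m
n = (1/Q)·A·R^(2/3)·S^(1/2) = (1/2.31) × 2.111 × 0.5116 × 0.05196 = 0.02430

0.0243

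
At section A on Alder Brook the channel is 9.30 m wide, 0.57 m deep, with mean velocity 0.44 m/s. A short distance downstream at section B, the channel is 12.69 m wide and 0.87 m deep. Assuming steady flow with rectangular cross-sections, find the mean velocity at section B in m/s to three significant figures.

Q = A₁V₁ = (9.30×0.57) × 0.44 = 2.332 m³/s
A₂ = 12.69 × 0.87 = 11.04 m²
V₂ = Q/A₂ = 2.332/11.04 = 0.2113 m/s

0.211 m/s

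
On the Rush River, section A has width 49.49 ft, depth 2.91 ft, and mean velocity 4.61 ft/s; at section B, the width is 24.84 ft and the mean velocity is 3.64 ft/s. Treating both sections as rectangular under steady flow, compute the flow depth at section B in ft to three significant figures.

7.34 ft

Q = A₁V₁ = (49.49×2.91) × 4.61 = 663.9 ft³/s
d₂ = Q/(b₂ V₂) = 663.9/(24.84×3.64) = 7.343 ft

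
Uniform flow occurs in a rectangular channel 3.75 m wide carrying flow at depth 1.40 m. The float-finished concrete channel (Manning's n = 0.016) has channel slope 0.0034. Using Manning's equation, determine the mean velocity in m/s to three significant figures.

A = b·y = 3.75 × 1.40 = 5.250 m²
P = b + 2y = 3.75 + 2×1.40 = 6.550 m
R = A/P = 5.250/6.550 = 0.8015 m
Q = (1/n)·A·R^(2/3)·S^(1/2) = (1/0.016) × 5.250 × 0.8015^(2/3) × 0.0034^(1/2) = 16.51 m³/s
V = Q/A = 16.51/5.250 = 3.145 m/s

3.14 m/s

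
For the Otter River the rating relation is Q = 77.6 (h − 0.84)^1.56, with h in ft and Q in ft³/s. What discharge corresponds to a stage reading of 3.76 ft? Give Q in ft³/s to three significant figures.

413 ft³/s

Q = 77.6 × (3.76 − 0.84)^1.56 = 77.6 × 2.92^1.56 = 412.9 ft³/s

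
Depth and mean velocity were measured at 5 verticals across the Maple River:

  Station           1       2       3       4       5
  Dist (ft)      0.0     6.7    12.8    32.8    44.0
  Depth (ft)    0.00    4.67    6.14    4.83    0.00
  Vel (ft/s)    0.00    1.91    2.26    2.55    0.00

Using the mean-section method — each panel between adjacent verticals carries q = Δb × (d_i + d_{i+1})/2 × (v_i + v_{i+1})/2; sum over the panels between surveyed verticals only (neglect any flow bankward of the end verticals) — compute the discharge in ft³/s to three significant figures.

Panel 1-2: Δb = 6.7 ft, d̄ = (0.00+4.67)/2 = 2.335, v̄ = (0.00+1.91)/2 = 0.955 → q = 6.7×2.335×0.955 = 14.94 ft³/s
Panel 2-3: Δb = 6.1 ft, d̄ = (4.67+6.14)/2 = 5.405, v̄ = (1.91+2.26)/2 = 2.085 → q = 6.1×5.405×2.085 = 68.74 ft³/s
Panel 3-4: Δb = 20 ft, d̄ = (6.14+4.83)/2 = 5.485, v̄ = (2.26+2.55)/2 = 2.405 → q = 20×5.485×2.405 = 263.8 ft³/s
Panel 4-5: Δb = 11.2 ft, d̄ = (4.83+0.00)/2 = 2.415, v̄ = (2.55+0.00)/2 = 1.275 → q = 11.2×2.415×1.275 = 34.49 ft³/s
Q = Σ q = 382.0 ft³/s

382 ft³/s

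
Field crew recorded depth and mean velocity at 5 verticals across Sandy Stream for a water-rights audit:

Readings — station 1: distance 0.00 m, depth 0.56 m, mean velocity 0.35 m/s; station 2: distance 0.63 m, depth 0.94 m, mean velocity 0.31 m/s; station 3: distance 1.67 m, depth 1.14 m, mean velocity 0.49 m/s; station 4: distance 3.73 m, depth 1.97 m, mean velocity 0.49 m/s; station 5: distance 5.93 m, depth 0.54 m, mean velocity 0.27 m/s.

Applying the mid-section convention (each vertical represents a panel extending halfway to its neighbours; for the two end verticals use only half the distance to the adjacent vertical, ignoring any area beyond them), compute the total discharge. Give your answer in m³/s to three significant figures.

w_1 = (0.63 − 0.00)/2 = 0.315 m; q_1 = 0.35 × 0.56 × 0.315 = 0.06174 m³/s
w_2 = (1.67 − 0.00)/2 = 0.835 m; q_2 = 0.31 × 0.94 × 0.835 = 0.2433 m³/s
w_3 = (3.73 − 0.63)/2 = 1.55 m; q_3 = 0.49 × 1.14 × 1.55 = 0.8658 m³/s
w_4 = (5.93 − 1.67)/2 = 2.13 m; q_4 = 0.49 × 1.97 × 2.13 = 2.056 m³/s
w_5 = (5.93 − 3.73)/2 = 1.1 m; q_5 = 0.27 × 0.54 × 1.1 = 0.1604 m³/s
Q = Σ qᵢ = 3.387 m³/s

3.39 m³/s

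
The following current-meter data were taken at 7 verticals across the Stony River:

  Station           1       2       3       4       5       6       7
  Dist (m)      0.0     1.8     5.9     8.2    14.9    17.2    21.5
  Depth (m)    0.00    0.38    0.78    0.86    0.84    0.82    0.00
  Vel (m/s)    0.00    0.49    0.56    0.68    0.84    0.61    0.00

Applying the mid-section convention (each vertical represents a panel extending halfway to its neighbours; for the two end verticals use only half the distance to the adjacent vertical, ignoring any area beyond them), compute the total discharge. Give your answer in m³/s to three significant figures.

w_2 = (5.9 − 0.0)/2 = 2.95 m; q_2 = 0.49 × 0.38 × 2.95 = 0.5493 m³/s
w_3 = (8.2 − 1.8)/2 = 3.2 m; q_3 = 0.56 × 0.78 × 3.2 = 1.398 m³/s
w_4 = (14.9 − 5.9)/2 = 4.5 m; q_4 = 0.68 × 0.86 × 4.5 = 2.632 m³/s
w_5 = (17.2 − 8.2)/2 = 4.5 m; q_5 = 0.84 × 0.84 × 4.5 = 3.175 m³/s
w_6 = (21.5 − 14.9)/2 = 3.3 m; q_6 = 0.61 × 0.82 × 3.3 = 1.651 m³/s
Stations 1, 7 contribute zero (depth or velocity is 0).
Q = Σ qᵢ = 9.405 m³/s

9.40 m³/s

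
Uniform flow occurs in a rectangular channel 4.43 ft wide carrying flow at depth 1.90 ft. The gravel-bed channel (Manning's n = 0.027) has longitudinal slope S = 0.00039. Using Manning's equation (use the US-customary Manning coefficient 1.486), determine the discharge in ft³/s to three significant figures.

9.29 ft³/s

A = b·y = 4.43 × 1.90 = 8.417 ft²
P = b + 2y = 4.43 + 2×1.90 = 8.230 ft
R = A/P = 8.417/8.230 = 1.023 ft
Q = (1.486/n)·A·R^(2/3)·S^(1/2) = (1.486/0.027) × 8.417 × 1.023^(2/3) × 0.00039^(1/2) = 9.286 ft³/s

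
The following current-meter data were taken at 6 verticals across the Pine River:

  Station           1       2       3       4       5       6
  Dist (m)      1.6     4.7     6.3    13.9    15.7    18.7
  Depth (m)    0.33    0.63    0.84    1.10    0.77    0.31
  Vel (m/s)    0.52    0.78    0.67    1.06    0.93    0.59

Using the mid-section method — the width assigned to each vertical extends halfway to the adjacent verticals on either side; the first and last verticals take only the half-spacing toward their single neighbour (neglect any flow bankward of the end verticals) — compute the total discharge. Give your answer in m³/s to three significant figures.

w_1 = (4.7 − 1.6)/2 = 1.55 m; q_1 = 0.52 × 0.33 × 1.55 = 0.2660 m³/s
w_2 = (6.3 − 1.6)/2 = 2.35 m; q_2 = 0.78 × 0.63 × 2.35 = 1.155 m³/s
w_3 = (13.9 − 4.7)/2 = 4.6 m; q_3 = 0.67 × 0.84 × 4.6 = 2.589 m³/s
w_4 = (15.7 − 6.3)/2 = 4.7 m; q_4 = 1.06 × 1.10 × 4.7 = 5.480 m³/s
w_5 = (18.7 − 13.9)/2 = 2.4 m; q_5 = 0.93 × 0.77 × 2.4 = 1.719 m³/s
w_6 = (18.7 − 15.7)/2 = 1.5 m; q_6 = 0.59 × 0.31 × 1.5 = 0.2744 m³/s
Q = Σ qᵢ = 11.48 m³/s

11.5 m³/s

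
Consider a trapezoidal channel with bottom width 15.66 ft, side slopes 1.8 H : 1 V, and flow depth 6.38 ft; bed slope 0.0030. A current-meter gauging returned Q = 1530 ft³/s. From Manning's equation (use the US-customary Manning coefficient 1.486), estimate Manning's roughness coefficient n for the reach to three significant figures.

0.0237

A = (b + z·y)·y = (15.66 + 1.8×6.38)×6.38 = 173.2 ft²
P = b + 2y√(1+z²) = 15.66 + 2×6.38×√(1+1.8²) = 41.93 ft
R = A/P = 173.2/41.93 = 4.130 ft
n = (1.486/Q)·A·R^(2/3)·S^(1/2) = (1.486/1530) × 173.2 × 2.574 × 0.05477 = 0.02371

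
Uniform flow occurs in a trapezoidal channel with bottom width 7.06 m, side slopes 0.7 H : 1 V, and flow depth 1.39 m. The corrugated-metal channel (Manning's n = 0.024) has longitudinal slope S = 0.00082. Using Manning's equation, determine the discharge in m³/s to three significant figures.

13.9 m³/s

A = (b + z·y)·y = (7.06 + 0.7×1.39)×1.39 = 11.17 m²
P = b + 2y√(1+z²) = 7.06 + 2×1.39×√(1+0.7²) = 10.45 m
R = A/P = 11.17/10.45 = 1.068 m
Q = (1/n)·A·R^(2/3)·S^(1/2) = (1/0.024) × 11.17 × 1.068^(2/3) × 0.00082^(1/2) = 13.92 m³/s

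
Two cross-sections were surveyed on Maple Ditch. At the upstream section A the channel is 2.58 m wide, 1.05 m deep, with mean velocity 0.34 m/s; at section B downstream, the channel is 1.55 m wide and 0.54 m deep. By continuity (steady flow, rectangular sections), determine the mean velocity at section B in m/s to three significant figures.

Q = A₁V₁ = (2.58×1.05) × 0.34 = 0.9211 m³/s
A₂ = 1.55 × 0.54 = 0.8370 m²
V₂ = Q/A₂ = 0.9211/0.8370 = 1.100 m/s

1.10 m/s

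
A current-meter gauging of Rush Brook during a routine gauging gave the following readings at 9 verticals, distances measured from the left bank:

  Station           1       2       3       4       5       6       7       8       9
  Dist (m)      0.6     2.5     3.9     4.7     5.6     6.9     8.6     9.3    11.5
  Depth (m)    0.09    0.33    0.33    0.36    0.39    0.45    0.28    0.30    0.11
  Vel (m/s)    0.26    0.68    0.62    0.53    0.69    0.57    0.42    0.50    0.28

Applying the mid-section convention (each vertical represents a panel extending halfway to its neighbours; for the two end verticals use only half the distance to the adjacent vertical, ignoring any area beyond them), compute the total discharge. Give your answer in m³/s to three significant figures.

w_1 = (2.5 − 0.6)/2 = 0.95 m; q_1 = 0.26 × 0.09 × 0.95 = 0.02223 m³/s
w_2 = (3.9 − 0.6)/2 = 1.65 m; q_2 = 0.68 × 0.33 × 1.65 = 0.3703 m³/s
w_3 = (4.7 − 2.5)/2 = 1.1 m; q_3 = 0.62 × 0.33 × 1.1 = 0.2251 m³/s
w_4 = (5.6 − 3.9)/2 = 0.85 m; q_4 = 0.53 × 0.36 × 0.85 = 0.1622 m³/s
w_5 = (6.9 − 4.7)/2 = 1.1 m; q_5 = 0.69 × 0.39 × 1.1 = 0.2960 m³/s
w_6 = (8.6 − 5.6)/2 = 1.5 m; q_6 = 0.57 × 0.45 × 1.5 = 0.3848 m³/s
w_7 = (9.3 − 6.9)/2 = 1.2 m; q_7 = 0.42 × 0.28 × 1.2 = 0.1411 m³/s
w_8 = (11.5 − 8.6)/2 = 1.45 m; q_8 = 0.50 × 0.30 × 1.45 = 0.2175 m³/s
w_9 = (11.5 − 9.3)/2 = 1.1 m; q_9 = 0.28 × 0.11 × 1.1 = 0.03388 m³/s
Q = Σ qᵢ = 1.853 m³/s

1.85 m³/s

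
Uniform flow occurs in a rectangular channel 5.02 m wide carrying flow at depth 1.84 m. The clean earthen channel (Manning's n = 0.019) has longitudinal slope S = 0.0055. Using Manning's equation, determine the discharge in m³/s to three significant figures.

A = b·y = 5.02 × 1.84 = 9.237 m²
P = b + 2y = 5.02 + 2×1.84 = 8.700 m
R = A/P = 9.237/8.700 = 1.062 m
Q = (1/n)·A·R^(2/3)·S^(1/2) = (1/0.019) × 9.237 × 1.062^(2/3) × 0.0055^(1/2) = 37.52 m³/s

37.5 m³/s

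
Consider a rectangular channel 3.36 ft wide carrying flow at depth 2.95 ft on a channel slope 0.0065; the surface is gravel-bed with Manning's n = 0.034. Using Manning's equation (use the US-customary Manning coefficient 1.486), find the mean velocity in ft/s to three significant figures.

A = b·y = 3.36 × 2.95 = 9.912 ft²
P = b + 2y = 3.36 + 2×2.95 = 9.260 ft
R = A/P = 9.912/9.260 = 1.070 ft
Q = (1.486/n)·A·R^(2/3)·S^(1/2) = (1.486/0.034) × 9.912 × 1.070^(2/3) × 0.0065^(1/2) = 36.55 ft³/s
V = Q/A = 36.55/9.912 = 3.687 ft/s

3.69 ft/s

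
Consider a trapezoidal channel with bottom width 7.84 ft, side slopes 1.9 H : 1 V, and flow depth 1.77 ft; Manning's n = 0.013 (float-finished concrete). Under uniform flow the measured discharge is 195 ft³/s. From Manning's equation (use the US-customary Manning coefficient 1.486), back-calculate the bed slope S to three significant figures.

0.00530

A = (b + z·y)·y = (7.84 + 1.9×1.77)×1.77 = 19.83 ft²
P = b + 2y√(1+z²) = 7.84 + 2×1.77×√(1+1.9²) = 15.44 ft
R = A/P = 19.83/15.44 = 1.284 ft
S = (Q·n / (1.486·A·R^(2/3)))² = (195×0.013 / (1.486×19.83×1.181))² = 0.005302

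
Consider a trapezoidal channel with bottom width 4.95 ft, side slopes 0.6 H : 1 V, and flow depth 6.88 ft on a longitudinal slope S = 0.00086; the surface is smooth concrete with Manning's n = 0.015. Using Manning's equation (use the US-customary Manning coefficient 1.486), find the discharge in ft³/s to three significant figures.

375 ft³/s

A = (b + z·y)·y = (4.95 + 0.6×6.88)×6.88 = 62.46 ft²
P = b + 2y√(1+z²) = 4.95 + 2×6.88×√(1+0.6²) = 21.00 ft
R = A/P = 62.46/21.00 = 2.975 ft
Q = (1.486/n)·A·R^(2/3)·S^(1/2) = (1.486/0.015) × 62.46 × 2.975^(2/3) × 0.00086^(1/2) = 375.3 ft³/s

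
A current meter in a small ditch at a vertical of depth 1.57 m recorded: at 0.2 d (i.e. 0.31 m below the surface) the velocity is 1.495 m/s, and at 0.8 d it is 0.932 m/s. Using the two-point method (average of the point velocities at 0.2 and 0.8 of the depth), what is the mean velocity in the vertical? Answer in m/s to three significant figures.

1.21 m/s

v̄ = (1.495 + 0.932) / 2 = 1.214 m/s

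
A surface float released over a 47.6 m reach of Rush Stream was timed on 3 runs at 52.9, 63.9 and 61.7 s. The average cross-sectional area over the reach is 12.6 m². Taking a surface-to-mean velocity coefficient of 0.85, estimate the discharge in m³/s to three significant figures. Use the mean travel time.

8.57 m³/s

t̄ = (52.9 + 63.9 + 61.7) / 3 = 59.5 s
v_surface = L / t̄ = 47.6 / 59.5 = 0.8000 m/s
v_mean = 0.85 × 0.8000 = 0.6800 m/s
Q = A × v_mean = 12.6 × 0.6800 = 8.568 m³/s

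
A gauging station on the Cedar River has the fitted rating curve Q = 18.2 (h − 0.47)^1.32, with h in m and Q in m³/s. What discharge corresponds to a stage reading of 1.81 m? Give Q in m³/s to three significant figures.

Q = 18.2 × (1.81 − 0.47)^1.32 = 18.2 × 1.34^1.32 = 26.78 m³/s

26.8 m³/s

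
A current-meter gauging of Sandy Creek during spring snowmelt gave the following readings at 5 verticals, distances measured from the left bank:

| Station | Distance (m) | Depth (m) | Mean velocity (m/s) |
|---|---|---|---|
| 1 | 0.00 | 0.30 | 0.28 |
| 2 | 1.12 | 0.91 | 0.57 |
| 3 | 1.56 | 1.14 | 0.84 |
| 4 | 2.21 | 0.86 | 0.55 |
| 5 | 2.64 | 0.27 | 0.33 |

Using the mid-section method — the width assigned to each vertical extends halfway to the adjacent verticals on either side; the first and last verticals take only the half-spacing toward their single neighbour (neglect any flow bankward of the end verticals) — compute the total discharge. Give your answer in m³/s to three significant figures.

1.25 m³/s

w_1 = (1.12 − 0.00)/2 = 0.56 m; q_1 = 0.28 × 0.30 × 0.56 = 0.04704 m³/s
w_2 = (1.56 − 0.00)/2 = 0.78 m; q_2 = 0.57 × 0.91 × 0.78 = 0.4046 m³/s
w_3 = (2.21 − 1.12)/2 = 0.545 m; q_3 = 0.84 × 1.14 × 0.545 = 0.5219 m³/s
w_4 = (2.64 − 1.56)/2 = 0.54 m; q_4 = 0.55 × 0.86 × 0.54 = 0.2554 m³/s
w_5 = (2.64 − 2.21)/2 = 0.215 m; q_5 = 0.33 × 0.27 × 0.215 = 0.01916 m³/s
Q = Σ qᵢ = 1.248 m³/s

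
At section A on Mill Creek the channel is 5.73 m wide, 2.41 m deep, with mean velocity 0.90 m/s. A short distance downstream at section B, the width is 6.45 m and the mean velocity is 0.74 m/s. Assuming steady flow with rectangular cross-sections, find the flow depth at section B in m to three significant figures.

2.60 m

Q = A₁V₁ = (5.73×2.41) × 0.90 = 12.43 m³/s
d₂ = Q/(b₂ V₂) = 12.43/(6.45×0.74) = 2.604 m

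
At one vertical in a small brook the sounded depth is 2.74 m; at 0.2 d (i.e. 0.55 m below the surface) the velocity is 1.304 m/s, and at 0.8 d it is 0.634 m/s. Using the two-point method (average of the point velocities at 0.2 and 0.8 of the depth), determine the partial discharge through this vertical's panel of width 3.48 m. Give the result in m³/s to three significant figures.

v̄ = (1.304 + 0.634) / 2 = 0.9690 m/s
q = v̄ × d × w = 0.9690 × 2.74 × 3.48 = 9.240 m³/s

9.24 m³/s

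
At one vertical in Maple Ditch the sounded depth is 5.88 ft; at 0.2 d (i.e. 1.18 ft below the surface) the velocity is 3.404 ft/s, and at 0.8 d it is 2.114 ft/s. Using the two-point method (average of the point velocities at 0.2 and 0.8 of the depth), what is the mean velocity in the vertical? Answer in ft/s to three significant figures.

2.76 ft/s

v̄ = (3.404 + 2.114) / 2 = 2.759 ft/s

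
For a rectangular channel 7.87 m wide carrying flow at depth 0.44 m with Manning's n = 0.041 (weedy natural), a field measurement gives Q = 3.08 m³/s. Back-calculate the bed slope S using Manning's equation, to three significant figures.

A = b·y = 7.87 × 0.44 = 3.463 m²
P = b + 2y = 7.87 + 2×0.44 = 8.750 m
R = A/P = 3.463/8.750 = 0.3957 m
S = (Q·n / (1·A·R^(2/3)))² = (3.08×0.041 / (1×3.463×0.5390))² = 0.004577

0.00458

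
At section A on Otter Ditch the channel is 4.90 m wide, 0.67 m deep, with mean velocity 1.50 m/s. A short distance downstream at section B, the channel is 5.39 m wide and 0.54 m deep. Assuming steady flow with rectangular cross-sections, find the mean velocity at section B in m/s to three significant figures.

1.69 m/s

Q = A₁V₁ = (4.90×0.67) × 1.50 = 4.925 m³/s
A₂ = 5.39 × 0.54 = 2.911 m²
V₂ = Q/A₂ = 4.925/2.911 = 1.692 m/s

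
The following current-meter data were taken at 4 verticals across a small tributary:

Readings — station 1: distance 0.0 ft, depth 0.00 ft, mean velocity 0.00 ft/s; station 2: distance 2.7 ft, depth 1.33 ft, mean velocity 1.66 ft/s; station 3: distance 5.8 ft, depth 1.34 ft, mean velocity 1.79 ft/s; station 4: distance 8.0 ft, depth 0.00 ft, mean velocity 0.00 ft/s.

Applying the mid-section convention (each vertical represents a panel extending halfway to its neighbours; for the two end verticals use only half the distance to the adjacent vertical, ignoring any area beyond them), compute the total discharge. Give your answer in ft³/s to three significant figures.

w_2 = (5.8 − 0.0)/2 = 2.9 ft; q_2 = 1.66 × 1.33 × 2.9 = 6.403 ft³/s
w_3 = (8.0 − 2.7)/2 = 2.65 ft; q_3 = 1.79 × 1.34 × 2.65 = 6.356 ft³/s
Stations 1, 4 contribute zero (depth or velocity is 0).
Q = Σ qᵢ = 12.76 ft³/s

12.8 ft³/s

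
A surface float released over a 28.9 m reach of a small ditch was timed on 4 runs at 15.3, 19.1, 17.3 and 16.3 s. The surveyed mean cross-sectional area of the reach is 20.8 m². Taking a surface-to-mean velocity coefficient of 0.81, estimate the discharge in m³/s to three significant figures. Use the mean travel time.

t̄ = (15.3 + 19.1 + 17.3 + 16.3) / 4 = 17 s
v_surface = L / t̄ = 28.9 / 17 = 1.700 m/s
v_mean = 0.81 × 1.700 = 1.377 m/s
Q = A × v_mean = 20.8 × 1.377 = 28.64 m³/s

28.6 m³/s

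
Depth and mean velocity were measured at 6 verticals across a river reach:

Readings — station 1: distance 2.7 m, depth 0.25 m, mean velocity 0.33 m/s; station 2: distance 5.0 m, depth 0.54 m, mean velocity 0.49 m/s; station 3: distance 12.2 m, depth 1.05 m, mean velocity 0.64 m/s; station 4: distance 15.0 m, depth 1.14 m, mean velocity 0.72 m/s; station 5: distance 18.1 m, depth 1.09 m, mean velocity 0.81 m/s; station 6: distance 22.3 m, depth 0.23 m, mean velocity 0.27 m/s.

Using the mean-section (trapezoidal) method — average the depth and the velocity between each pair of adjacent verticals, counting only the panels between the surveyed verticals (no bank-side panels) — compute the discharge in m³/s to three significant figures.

9.83 m³/s

Panel 1-2: Δb = 2.3 m, d̄ = (0.25+0.54)/2 = 0.395, v̄ = (0.33+0.49)/2 = 0.41 → q = 2.3×0.395×0.41 = 0.3725 m³/s
Panel 2-3: Δb = 7.2 m, d̄ = (0.54+1.05)/2 = 0.795, v̄ = (0.49+0.64)/2 = 0.565 → q = 7.2×0.795×0.565 = 3.234 m³/s
Panel 3-4: Δb = 2.8 m, d̄ = (1.05+1.14)/2 = 1.095, v̄ = (0.64+0.72)/2 = 0.68 → q = 2.8×1.095×0.68 = 2.085 m³/s
Panel 4-5: Δb = 3.1 m, d̄ = (1.14+1.09)/2 = 1.115, v̄ = (0.72+0.81)/2 = 0.765 → q = 3.1×1.115×0.765 = 2.644 m³/s
Panel 5-6: Δb = 4.2 m, d̄ = (1.09+0.23)/2 = 0.66, v̄ = (0.81+0.27)/2 = 0.54 → q = 4.2×0.66×0.54 = 1.497 m³/s
Q = Σ q = 9.833 m³/s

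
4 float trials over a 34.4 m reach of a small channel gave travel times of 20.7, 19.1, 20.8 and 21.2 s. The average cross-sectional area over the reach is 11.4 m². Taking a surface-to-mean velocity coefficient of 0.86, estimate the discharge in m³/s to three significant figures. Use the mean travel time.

t̄ = (20.7 + 19.1 + 20.8 + 21.2) / 4 = 20.45 s
v_surface = L / t̄ = 34.4 / 20.45 = 1.682 m/s
v_mean = 0.86 × 1.682 = 1.447 m/s
Q = A × v_mean = 11.4 × 1.447 = 16.49 m³/s

16.5 m³/s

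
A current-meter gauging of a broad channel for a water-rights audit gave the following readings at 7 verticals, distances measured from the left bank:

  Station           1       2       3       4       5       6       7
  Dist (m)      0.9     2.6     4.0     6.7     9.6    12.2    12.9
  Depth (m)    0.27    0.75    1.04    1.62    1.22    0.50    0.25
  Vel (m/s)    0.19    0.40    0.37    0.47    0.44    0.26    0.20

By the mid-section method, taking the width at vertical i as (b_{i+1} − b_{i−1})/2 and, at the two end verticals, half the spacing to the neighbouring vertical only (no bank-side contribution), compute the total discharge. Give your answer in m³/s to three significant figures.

5.14 m³/s

w_1 = (2.6 − 0.9)/2 = 0.85 m; q_1 = 0.19 × 0.27 × 0.85 = 0.04361 m³/s
w_2 = (4.0 − 0.9)/2 = 1.55 m; q_2 = 0.40 × 0.75 × 1.55 = 0.4650 m³/s
w_3 = (6.7 − 2.6)/2 = 2.05 m; q_3 = 0.37 × 1.04 × 2.05 = 0.7888 m³/s
w_4 = (9.6 − 4.0)/2 = 2.8 m; q_4 = 0.47 × 1.62 × 2.8 = 2.132 m³/s
w_5 = (12.2 − 6.7)/2 = 2.75 m; q_5 = 0.44 × 1.22 × 2.75 = 1.476 m³/s
w_6 = (12.9 − 9.6)/2 = 1.65 m; q_6 = 0.26 × 0.50 × 1.65 = 0.2145 m³/s
w_7 = (12.9 − 12.2)/2 = 0.35 m; q_7 = 0.20 × 0.25 × 0.35 = 0.01750 m³/s
Q = Σ qᵢ = 5.138 m³/s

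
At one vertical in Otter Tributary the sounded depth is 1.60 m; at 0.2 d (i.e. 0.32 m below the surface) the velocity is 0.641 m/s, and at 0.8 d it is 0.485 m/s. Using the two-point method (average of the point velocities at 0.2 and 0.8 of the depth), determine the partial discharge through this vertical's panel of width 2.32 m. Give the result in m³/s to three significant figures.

v̄ = (0.641 + 0.485) / 2 = 0.5630 m/s
q = v̄ × d × w = 0.5630 × 1.60 × 2.32 = 2.090 m³/s

2.09 m³/s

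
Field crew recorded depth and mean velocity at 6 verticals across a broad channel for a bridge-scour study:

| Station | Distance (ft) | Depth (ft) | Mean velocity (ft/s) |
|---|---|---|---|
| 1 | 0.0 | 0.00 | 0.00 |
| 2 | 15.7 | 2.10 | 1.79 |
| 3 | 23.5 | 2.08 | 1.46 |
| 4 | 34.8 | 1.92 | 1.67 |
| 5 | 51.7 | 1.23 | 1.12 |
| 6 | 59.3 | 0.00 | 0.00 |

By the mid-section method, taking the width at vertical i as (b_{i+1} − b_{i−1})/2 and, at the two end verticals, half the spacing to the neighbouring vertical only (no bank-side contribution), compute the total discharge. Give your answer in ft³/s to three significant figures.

135 ft³/s

w_2 = (23.5 − 0.0)/2 = 11.75 ft; q_2 = 1.79 × 2.10 × 11.75 = 44.17 ft³/s
w_3 = (34.8 − 15.7)/2 = 9.55 ft; q_3 = 1.46 × 2.08 × 9.55 = 29.00 ft³/s
w_4 = (51.7 − 23.5)/2 = 14.1 ft; q_4 = 1.67 × 1.92 × 14.1 = 45.21 ft³/s
w_5 = (59.3 − 34.8)/2 = 12.25 ft; q_5 = 1.12 × 1.23 × 12.25 = 16.88 ft³/s
Stations 1, 6 contribute zero (depth or velocity is 0).
Q = Σ qᵢ = 135.3 ft³/s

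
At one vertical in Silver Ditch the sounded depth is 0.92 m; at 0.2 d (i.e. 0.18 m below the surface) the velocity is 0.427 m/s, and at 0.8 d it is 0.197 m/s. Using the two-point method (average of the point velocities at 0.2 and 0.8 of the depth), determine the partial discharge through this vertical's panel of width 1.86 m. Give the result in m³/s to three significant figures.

v̄ = (0.427 + 0.197) / 2 = 0.3120 m/s
q = v̄ × d × w = 0.3120 × 0.92 × 1.86 = 0.5339 m³/s

0.534 m³/s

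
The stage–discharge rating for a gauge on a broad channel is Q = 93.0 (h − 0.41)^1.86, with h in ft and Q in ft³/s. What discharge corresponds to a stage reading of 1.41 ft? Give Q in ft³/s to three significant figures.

93.0 ft³/s

Q = 93.0 × (1.41 − 0.41)^1.86 = 93.0 × 1^1.86 = 93.00 ft³/s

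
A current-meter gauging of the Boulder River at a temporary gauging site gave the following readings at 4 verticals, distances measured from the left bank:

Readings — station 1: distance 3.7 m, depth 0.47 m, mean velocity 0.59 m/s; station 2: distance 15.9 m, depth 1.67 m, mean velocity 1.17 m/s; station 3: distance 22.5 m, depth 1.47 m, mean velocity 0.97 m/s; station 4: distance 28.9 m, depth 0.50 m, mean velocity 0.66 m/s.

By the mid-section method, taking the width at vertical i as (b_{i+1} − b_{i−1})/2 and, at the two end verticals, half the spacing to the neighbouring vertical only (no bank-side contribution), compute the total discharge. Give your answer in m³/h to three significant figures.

w_1 = (15.9 − 3.7)/2 = 6.1 m; q_1 = 0.59 × 0.47 × 6.1 = 1.692 m³/s
w_2 = (22.5 − 3.7)/2 = 9.4 m; q_2 = 1.17 × 1.67 × 9.4 = 18.37 m³/s
w_3 = (28.9 − 15.9)/2 = 6.5 m; q_3 = 0.97 × 1.47 × 6.5 = 9.268 m³/s
w_4 = (28.9 − 22.5)/2 = 3.2 m; q_4 = 0.66 × 0.50 × 3.2 = 1.056 m³/s
Q = Σ qᵢ = 30.38 m³/s
= 30.38 × 3600 = 109400 m³/h

109000 m³/h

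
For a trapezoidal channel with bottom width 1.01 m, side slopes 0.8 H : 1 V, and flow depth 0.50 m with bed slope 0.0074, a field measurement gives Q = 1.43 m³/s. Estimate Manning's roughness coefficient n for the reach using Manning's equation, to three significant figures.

A = (b + z·y)·y = (1.01 + 0.8×0.50)×0.50 = 0.7050 m²
P = b + 2y√(1+z²) = 1.01 + 2×0.50×√(1+0.8²) = 2.291 m
R = A/P = 0.7050/2.291 = 0.3078 m
n = (1/Q)·A·R^(2/3)·S^(1/2) = (1/1.43) × 0.7050 × 0.4559 × 0.08602 = 0.01933

0.0193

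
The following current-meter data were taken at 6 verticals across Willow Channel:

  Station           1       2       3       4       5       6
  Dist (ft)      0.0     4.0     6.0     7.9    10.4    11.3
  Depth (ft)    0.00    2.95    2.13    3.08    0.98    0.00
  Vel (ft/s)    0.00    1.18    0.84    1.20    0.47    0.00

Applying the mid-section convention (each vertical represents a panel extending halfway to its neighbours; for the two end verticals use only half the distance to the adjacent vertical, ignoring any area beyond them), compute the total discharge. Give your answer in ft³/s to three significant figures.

w_2 = (6.0 − 0.0)/2 = 3 ft; q_2 = 1.18 × 2.95 × 3 = 10.44 ft³/s
w_3 = (7.9 − 4.0)/2 = 1.95 ft; q_3 = 0.84 × 2.13 × 1.95 = 3.489 ft³/s
w_4 = (10.4 − 6.0)/2 = 2.2 ft; q_4 = 1.20 × 3.08 × 2.2 = 8.131 ft³/s
w_5 = (11.3 − 7.9)/2 = 1.7 ft; q_5 = 0.47 × 0.98 × 1.7 = 0.7830 ft³/s
Stations 1, 6 contribute zero (depth or velocity is 0).
Q = Σ qᵢ = 22.85 ft³/s

22.8 ft³/s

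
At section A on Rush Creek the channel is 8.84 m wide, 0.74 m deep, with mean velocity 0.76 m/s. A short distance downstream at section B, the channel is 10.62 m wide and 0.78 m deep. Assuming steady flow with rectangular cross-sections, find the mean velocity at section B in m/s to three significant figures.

0.600 m/s

Q = A₁V₁ = (8.84×0.74) × 0.76 = 4.972 m³/s
A₂ = 10.62 × 0.78 = 8.284 m²
V₂ = Q/A₂ = 4.972/8.284 = 0.6002 m/s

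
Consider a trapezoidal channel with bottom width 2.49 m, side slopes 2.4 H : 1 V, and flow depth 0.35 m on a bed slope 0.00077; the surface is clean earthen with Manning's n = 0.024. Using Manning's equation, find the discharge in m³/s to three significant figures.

0.564 m³/s

A = (b + z·y)·y = (2.49 + 2.4×0.35)×0.35 = 1.166 m²
P = b + 2y√(1+z²) = 2.49 + 2×0.35×√(1+2.4²) = 4.310 m
R = A/P = 1.166/4.310 = 0.2704 m
Q = (1/n)·A·R^(2/3)·S^(1/2) = (1/0.024) × 1.166 × 0.2704^(2/3) × 0.00077^(1/2) = 0.5635 m³/s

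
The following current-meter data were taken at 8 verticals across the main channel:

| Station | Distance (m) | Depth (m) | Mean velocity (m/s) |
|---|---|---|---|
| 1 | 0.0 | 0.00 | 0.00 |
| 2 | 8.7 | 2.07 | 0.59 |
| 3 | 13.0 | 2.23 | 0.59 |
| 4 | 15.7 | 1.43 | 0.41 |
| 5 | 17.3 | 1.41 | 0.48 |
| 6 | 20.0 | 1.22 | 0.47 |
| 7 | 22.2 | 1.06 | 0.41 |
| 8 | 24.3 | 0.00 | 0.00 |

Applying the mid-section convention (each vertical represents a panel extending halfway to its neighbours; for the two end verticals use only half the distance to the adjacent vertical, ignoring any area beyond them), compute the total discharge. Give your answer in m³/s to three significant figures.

w_2 = (13.0 − 0.0)/2 = 6.5 m; q_2 = 0.59 × 2.07 × 6.5 = 7.938 m³/s
w_3 = (15.7 − 8.7)/2 = 3.5 m; q_3 = 0.59 × 2.23 × 3.5 = 4.605 m³/s
w_4 = (17.3 − 13.0)/2 = 2.15 m; q_4 = 0.41 × 1.43 × 2.15 = 1.261 m³/s
w_5 = (20.0 − 15.7)/2 = 2.15 m; q_5 = 0.48 × 1.41 × 2.15 = 1.455 m³/s
w_6 = (22.2 − 17.3)/2 = 2.45 m; q_6 = 0.47 × 1.22 × 2.45 = 1.405 m³/s
w_7 = (24.3 − 20.0)/2 = 2.15 m; q_7 = 0.41 × 1.06 × 2.15 = 0.9344 m³/s
Stations 1, 8 contribute zero (depth or velocity is 0).
Q = Σ qᵢ = 17.60 m³/s

17.6 m³/s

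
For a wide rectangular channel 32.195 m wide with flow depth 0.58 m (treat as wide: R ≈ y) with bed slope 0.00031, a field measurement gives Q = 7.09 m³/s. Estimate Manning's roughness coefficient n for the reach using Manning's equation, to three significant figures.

0.0323

A = b·y = 32.195 × 0.58 = 18.67 m²
Wide channel: R ≈ y = 0.58 m
n = (1/Q)·A·R^(2/3)·S^(1/2) = (1/7.09) × 18.67 × 0.6955 × 0.01761 = 0.03225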